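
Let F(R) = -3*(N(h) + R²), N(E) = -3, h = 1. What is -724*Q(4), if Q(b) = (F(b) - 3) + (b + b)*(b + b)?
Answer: -15928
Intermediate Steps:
F(R) = 9 - 3*R² (F(R) = -3*(-3 + R²) = 9 - 3*R²)
Q(b) = 6 + b² (Q(b) = ((9 - 3*b²) - 3) + (b + b)*(b + b) = (6 - 3*b²) + (2*b)*(2*b) = (6 - 3*b²) + 4*b² = 6 + b²)
-724*Q(4) = -724*(6 + 4²) = -724*(6 + 16) = -724*22 = -15928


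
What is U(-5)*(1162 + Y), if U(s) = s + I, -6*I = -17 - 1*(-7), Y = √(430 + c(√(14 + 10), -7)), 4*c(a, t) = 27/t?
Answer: -11620/3 - 5*√84091/21 ≈ -3942.4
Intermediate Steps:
c(a, t) = 27/(4*t) (c(a, t) = (27/t)/4 = 27/(4*t))
Y = √84091/14 (Y = √(430 + (27/4)/(-7)) = √(430 + (27/4)*(-⅐)) = √(430 - 27/28) = √(12013/28) = √84091/14 ≈ 20.713)
I = 5/3 (I = -(-17 - 1*(-7))/6 = -(-17 + 7)/6 = -⅙*(-10) = 5/3 ≈ 1.6667)
U(s) = 5/3 + s (U(s) = s + 5/3 = 5/3 + s)
U(-5)*(1162 + Y) = (5/3 - 5)*(1162 + √84091/14) = -10*(1162 + √84091/14)/3 = -11620/3 - 5*√84091/21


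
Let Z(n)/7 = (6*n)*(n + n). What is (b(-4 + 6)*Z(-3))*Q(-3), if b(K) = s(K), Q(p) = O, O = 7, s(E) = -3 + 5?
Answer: 10584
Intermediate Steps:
s(E) = 2
Q(p) = 7
Z(n) = 84*n² (Z(n) = 7*((6*n)*(n + n)) = 7*((6*n)*(2*n)) = 7*(12*n²) = 84*n²)
b(K) = 2
(b(-4 + 6)*Z(-3))*Q(-3) = (2*(84*(-3)²))*7 = (2*(84*9))*7 = (2*756)*7 = 1512*7 = 10584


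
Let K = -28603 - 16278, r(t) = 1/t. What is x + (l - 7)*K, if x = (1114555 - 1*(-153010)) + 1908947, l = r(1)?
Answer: 3445798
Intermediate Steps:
l = 1 (l = 1/1 = 1)
K = -44881
x = 3176512 (x = (1114555 + 153010) + 1908947 = 1267565 + 1908947 = 3176512)
x + (l - 7)*K = 3176512 + (1 - 7)*(-44881) = 3176512 - 6*(-44881) = 3176512 + 269286 = 3445798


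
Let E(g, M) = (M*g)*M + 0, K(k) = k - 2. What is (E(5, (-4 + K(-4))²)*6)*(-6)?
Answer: -1800000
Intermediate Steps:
K(k) = -2 + k
E(g, M) = g*M² (E(g, M) = g*M² + 0 = g*M²)
(E(5, (-4 + K(-4))²)*6)*(-6) = ((5*((-4 + (-2 - 4))²)²)*6)*(-6) = ((5*((-4 - 6)²)²)*6)*(-6) = ((5*((-10)²)²)*6)*(-6) = ((5*100²)*6)*(-6) = ((5*10000)*6)*(-6) = (50000*6)*(-6) = 300000*(-6) = -1800000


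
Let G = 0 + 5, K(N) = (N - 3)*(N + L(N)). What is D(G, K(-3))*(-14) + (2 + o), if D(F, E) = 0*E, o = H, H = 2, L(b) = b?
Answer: 4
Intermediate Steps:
K(N) = 2*N*(-3 + N) (K(N) = (N - 3)*(N + N) = (-3 + N)*(2*N) = 2*N*(-3 + N))
o = 2
G = 5
D(F, E) = 0
D(G, K(-3))*(-14) + (2 + o) = 0*(-14) + (2 + 2) = 0 + 4 = 4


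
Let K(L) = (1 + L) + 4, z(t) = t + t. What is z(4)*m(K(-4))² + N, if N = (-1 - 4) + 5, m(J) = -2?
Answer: 32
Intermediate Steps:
z(t) = 2*t
K(L) = 5 + L
N = 0 (N = -5 + 5 = 0)
z(4)*m(K(-4))² + N = (2*4)*(-2)² + 0 = 8*4 + 0 = 32 + 0 = 32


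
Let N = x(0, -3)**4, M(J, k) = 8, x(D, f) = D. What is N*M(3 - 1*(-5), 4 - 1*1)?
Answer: 0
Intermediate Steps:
N = 0 (N = 0**4 = 0)
N*M(3 - 1*(-5), 4 - 1*1) = 0*8 = 0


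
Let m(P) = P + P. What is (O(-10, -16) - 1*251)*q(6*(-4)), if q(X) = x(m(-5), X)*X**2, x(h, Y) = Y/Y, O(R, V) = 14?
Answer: -136512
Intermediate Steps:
m(P) = 2*P
x(h, Y) = 1
q(X) = X**2 (q(X) = 1*X**2 = X**2)
(O(-10, -16) - 1*251)*q(6*(-4)) = (14 - 1*251)*(6*(-4))**2 = (14 - 251)*(-24)**2 = -237*576 = -136512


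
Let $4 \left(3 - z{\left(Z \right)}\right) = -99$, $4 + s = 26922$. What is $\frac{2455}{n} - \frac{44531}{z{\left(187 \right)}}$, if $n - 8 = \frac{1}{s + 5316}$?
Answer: $- \frac{37149444082}{28623903} \approx -1297.8$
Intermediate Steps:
$s = 26918$ ($s = -4 + 26922 = 26918$)
$z{\left(Z \right)} = \frac{111}{4}$ ($z{\left(Z \right)} = 3 - - \frac{99}{4} = 3 + \frac{99}{4} = \frac{111}{4}$)
$n = \frac{257873}{32234}$ ($n = 8 + \frac{1}{26918 + 5316} = 8 + \frac{1}{32234} = \frac{257873}{32234} \approx 8.0$)
$\frac{2455}{n} - \frac{44531}{z{\left(187 \right)}} = \frac{2455}{\frac{257873}{32234}} - \frac{44531}{\frac{111}{4}} = 2455 \cdot \frac{32234}{257873} - \frac{178124}{111} = \frac{79134470}{257873} - \frac{178124}{111} = - \frac{37149444082}{28623903}$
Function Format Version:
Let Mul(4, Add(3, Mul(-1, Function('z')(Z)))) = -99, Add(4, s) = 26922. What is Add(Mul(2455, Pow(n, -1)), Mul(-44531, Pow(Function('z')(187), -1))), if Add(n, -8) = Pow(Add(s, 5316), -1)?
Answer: Rational(-37149444082, 28623903) ≈ -1297.8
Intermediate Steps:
s = 26918 (s = Add(-4, 26922) = 26918)
Function('z')(Z) = Rational(111, 4) (Function('z')(Z) = Add(3, Mul(Rational(-1, 4), -99)) = Add(3, Rational(99, 4)) = Rational(111, 4))
n = Rational(257873, 32234) (n = Add(8, Pow(Add(26918, 5316), -1)) = Add(8, Pow(32234, -1)) = Add(8, Rational(1, 32234)) = Rational(257873, 32234) ≈ 8.0000)
Add(Mul(2455, Pow(n, -1)), Mul(-44531, Pow(Function('z')(187), -1))) = Add(Mul(2455, Pow(Rational(257873, 32234), -1)), Mul(-44531, Pow(Rational(111, 4), -1))) = Add(Mul(2455, Rational(32234, 257873)), Mul(-44531, Rational(4, 111))) = Add(Rational(79134470, 257873), Rational(-178124, 111)) = Rational(-37149444082, 28623903)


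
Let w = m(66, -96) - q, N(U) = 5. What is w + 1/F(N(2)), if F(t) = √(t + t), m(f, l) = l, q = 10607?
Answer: -10703 + √10/10 ≈ -10703.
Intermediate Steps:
F(t) = √2*√t (F(t) = √(2*t) = √2*√t)
w = -10703 (w = -96 - 1*10607 = -96 - 10607 = -10703)
w + 1/F(N(2)) = -10703 + 1/(√2*√5) = -10703 + 1/(√10) = -10703 + √10/10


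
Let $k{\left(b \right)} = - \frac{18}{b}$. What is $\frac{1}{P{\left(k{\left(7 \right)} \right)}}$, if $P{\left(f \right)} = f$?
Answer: $- \frac{7}{18} \approx -0.38889$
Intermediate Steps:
$\frac{1}{P{\left(k{\left(7 \right)} \right)}} = \frac{1}{\left(-18\right) \frac{1}{7}} = \frac{1}{- \frac{18}{7}} = - \frac{7}{18}$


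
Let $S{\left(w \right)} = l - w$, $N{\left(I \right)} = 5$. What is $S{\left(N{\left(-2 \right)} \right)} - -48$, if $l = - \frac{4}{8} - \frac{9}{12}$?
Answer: $\frac{167}{4} \approx 41.75$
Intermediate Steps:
$l = - \frac{5}{4}$ ($l = \left(-4\right) \frac{1}{8} - \frac{3}{4} = - \frac{1}{2} - \frac{3}{4} = - \frac{5}{4} \approx -1.25$)
$S{\left(w \right)} = - \frac{5}{4} - w$
$S{\left(N{\left(-2 \right)} \right)} - -48 = \left(- \frac{5}{4} - 5\right) - -48 = \left(- \frac{5}{4} - 5\right) + 48 = - \frac{25}{4} + 48 = \frac{167}{4}$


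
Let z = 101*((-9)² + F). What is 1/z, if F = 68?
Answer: 1/15049 ≈ 6.6450e-5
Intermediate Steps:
z = 15049 (z = 101*((-9)² + 68) = 101*(81 + 68) = 101*149 = 15049)
1/z = 1/15049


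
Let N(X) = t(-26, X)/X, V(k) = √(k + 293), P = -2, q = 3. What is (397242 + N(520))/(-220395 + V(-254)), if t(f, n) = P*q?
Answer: -48952770951/27159631304 - 1110569*√39/135798156520 ≈ -1.8025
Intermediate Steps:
V(k) = √(293 + k)
t(f, n) = -6 (t(f, n) = -2*3 = -6)
N(X) = -6/X
(397242 + N(520))/(-220395 + V(-254)) = (397242 - 6/520)/(-220395 + √(293 - 254)) = (397242 - 6*1/520)/(-220395 + √39) = (397242 - 3/260)/(-220395 + √39) = 103282917/(260*(-220395 + √39))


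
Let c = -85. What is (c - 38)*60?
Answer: -7380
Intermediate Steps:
(c - 38)*60 = (-85 - 38)*60 = -123*60 = -7380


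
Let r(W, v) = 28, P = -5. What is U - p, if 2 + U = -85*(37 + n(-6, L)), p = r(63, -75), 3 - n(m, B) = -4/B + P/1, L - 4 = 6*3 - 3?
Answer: -73585/19 ≈ -3872.9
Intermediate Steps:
L = 19 (L = 4 + (6*3 - 3) = 4 + (18 - 3) = 4 + 15 = 19)
n(m, B) = 8 + 4/B (n(m, B) = 3 - (-4/B - 5/1) = 3 - (-4/B - 5*1) = 3 - (-4/B - 5) = 3 - (-5 - 4/B) = 3 + (5 + 4/B) = 8 + 4/B)
p = 28
U = -73053/19 (U = -2 - 85*(37 + (8 + 4/19)) = -2 - 85*(37 + 156/19) = -2 - 85*859/19 = -2 - 73015/19 = -73053/19 ≈ -3844.9)
U - p = -73053/19 - 1*28 = -73053/19 - 28 = -73585/19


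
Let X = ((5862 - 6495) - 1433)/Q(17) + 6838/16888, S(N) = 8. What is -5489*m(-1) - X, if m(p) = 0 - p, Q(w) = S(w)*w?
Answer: -196453108/35887 ≈ -5474.2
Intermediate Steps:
Q(w) = 8*w
m(p) = -p
X = -530635/35887 (X = ((5862 - 6495) - 1433)/((8*17)) + 6838/16888 = (-633 - 1433)/136 + 6838*(1/16888) = -2066*1/136 + 3419/8444 = -1033/68 + 3419/8444 = -530635/35887 ≈ -14.786)
-5489*m(-1) - X = -(-5489)*(-1) - 1*(-530635/35887) = -5489*1 + 530635/35887 = -5489 + 530635/35887 = -196453108/35887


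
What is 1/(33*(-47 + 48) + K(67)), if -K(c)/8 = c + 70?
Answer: -1/1063 ≈ -0.00094073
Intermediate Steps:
K(c) = -560 - 8*c (K(c) = -8*(c + 70) = -8*(70 + c) = -560 - 8*c)
1/(33*(-47 + 48) + K(67)) = 1/(33*(-47 + 48) + (-560 - 8*67)) = 1/(33*1 + (-560 - 536)) = 1/(33 - 1096) = 1/(-1063) = -1/1063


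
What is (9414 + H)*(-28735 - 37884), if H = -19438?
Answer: 667788856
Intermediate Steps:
(9414 + H)*(-28735 - 37884) = (9414 - 19438)*(-28735 - 37884) = -10024*(-66619) = 667788856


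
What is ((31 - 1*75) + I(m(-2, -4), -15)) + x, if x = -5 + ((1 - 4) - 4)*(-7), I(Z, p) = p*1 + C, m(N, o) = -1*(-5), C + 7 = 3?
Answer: -19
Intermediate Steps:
C = -4 (C = -7 + 3 = -4)
m(N, o) = 5
I(Z, p) = -4 + p (I(Z, p) = p*1 - 4 = p - 4 = -4 + p)
x = 44 (x = -5 + (-3 - 4)*(-7) = -5 - 7*(-7) = -5 + 49 = 44)
((31 - 1*75) + I(m(-2, -4), -15)) + x = ((31 - 1*75) + (-4 - 15)) + 44 = ((31 - 75) - 19) + 44 = (-44 - 19) + 44 = -63 + 44 = -19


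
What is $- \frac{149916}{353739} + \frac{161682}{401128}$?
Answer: $- \frac{490379375}{23649102932} \approx -0.020736$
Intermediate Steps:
$- \frac{149916}{353739} + \frac{161682}{401128} = \left(-149916\right) \frac{1}{353739} + 161682 \cdot \frac{1}{401128} = - \frac{49972}{117913} + \frac{80841}{200564} = - \frac{490379375}{23649102932}$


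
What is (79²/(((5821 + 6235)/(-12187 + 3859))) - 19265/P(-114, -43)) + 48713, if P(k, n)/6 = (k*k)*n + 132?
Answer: 224306226547715/5051729232 ≈ 44402.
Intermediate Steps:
P(k, n) = 792 + 6*n*k² (P(k, n) = 6*((k*k)*n + 132) = 6*(k²*n + 132) = 6*(n*k² + 132) = 6*(132 + n*k²) = 792 + 6*n*k²)
(79²/(((5821 + 6235)/(-12187 + 3859))) - 19265/P(-114, -43)) + 48713 = (79²/(((5821 + 6235)/(-12187 + 3859))) - 19265/(792 + 6*(-43)*(-114)²)) + 48713 = (6241/((12056/(-8328))) - 19265/(792 + 6*(-43)*12996)) + 48713 = (6241/((12056*(-1/8328))) - 19265/(792 - 3352968)) + 48713 = (6241/(-1507/1041) - 19265/(-3352176)) + 48713 = (6241*(-1041/1507) - 19265*(-1/3352176)) + 48713 = (-6496881/1507 + 19265/3352176) + 48713 = -21778659530701/5051729232 + 48713 = 224306226547715/5051729232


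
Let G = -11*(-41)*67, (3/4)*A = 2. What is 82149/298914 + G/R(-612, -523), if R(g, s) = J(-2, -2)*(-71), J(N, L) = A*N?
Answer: 4531695713/56594384 ≈ 80.073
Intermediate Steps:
A = 8/3 (A = (4/3)*2 = 8/3 ≈ 2.6667)
J(N, L) = 8*N/3
R(g, s) = 1136/3 (R(g, s) = ((8/3)*(-2))*(-71) = -16/3*(-71) = 1136/3)
G = 30217 (G = 451*67 = 30217)
82149/298914 + G/R(-612, -523) = 82149/298914 + 30217/(1136/3) = 82149*(1/298914) + 30217*(3/1136) = 27383/99638 + 90651/1136 = 4531695713/56594384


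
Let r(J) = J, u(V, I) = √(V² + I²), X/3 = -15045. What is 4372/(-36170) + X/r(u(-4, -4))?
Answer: -2186/18085 - 45135*√2/8 ≈ -7978.9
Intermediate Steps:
X = -45135 (X = 3*(-15045) = -45135)
u(V, I) = √(I² + V²)
4372/(-36170) + X/r(u(-4, -4)) = 4372/(-36170) - 45135/√((-4)² + (-4)²) = 4372*(-1/36170) - 45135/√(16 + 16) = -2186/18085 - 45135*√2/8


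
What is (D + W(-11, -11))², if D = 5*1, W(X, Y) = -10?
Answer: 25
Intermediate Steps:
D = 5
(D + W(-11, -11))² = (5 - 10)² = (-5)² = 25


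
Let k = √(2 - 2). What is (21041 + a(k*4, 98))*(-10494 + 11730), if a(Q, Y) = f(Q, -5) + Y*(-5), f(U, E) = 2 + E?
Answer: 25397328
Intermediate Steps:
k = 0 (k = √0 = 0)
a(Q, Y) = -3 - 5*Y (a(Q, Y) = (2 - 5) + Y*(-5) = -3 - 5*Y)
(21041 + a(k*4, 98))*(-10494 + 11730) = (21041 + (-3 - 5*98))*(-10494 + 11730) = (21041 + (-3 - 490))*1236 = (21041 - 493)*1236 = 20548*1236 = 25397328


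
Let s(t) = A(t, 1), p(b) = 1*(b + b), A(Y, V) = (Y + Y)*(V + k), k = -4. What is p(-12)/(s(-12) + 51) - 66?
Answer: -2714/41 ≈ -66.195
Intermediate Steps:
A(Y, V) = 2*Y*(-4 + V) (A(Y, V) = (Y + Y)*(V - 4) = (2*Y)*(-4 + V) = 2*Y*(-4 + V))
p(b) = 2*b (p(b) = 1*(2*b) = 2*b)
s(t) = -6*t (s(t) = 2*t*(-4 + 1) = 2*t*(-3) = -6*t)
p(-12)/(s(-12) + 51) - 66 = (2*(-12))/(-6*(-12) + 51) - 66 = -24/(72 + 51) - 66 = -24/123 - 66 = (1/123)*(-24) - 66 = -8/41 - 66 = -2714/41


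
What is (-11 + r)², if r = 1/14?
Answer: 23409/196 ≈ 119.43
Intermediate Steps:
r = 1/14 ≈ 0.071429
(-11 + r)² = (-11 + 1/14)² = (-153/14)² = 23409/196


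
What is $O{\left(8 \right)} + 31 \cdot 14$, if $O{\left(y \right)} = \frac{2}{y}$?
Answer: $\frac{1737}{4} \approx 434.25$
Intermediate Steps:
$O{\left(8 \right)} + 31 \cdot 14 = \frac{2}{8} + 31 \cdot 14 = 2 \cdot \frac{1}{8} + 434 = \frac{1}{4} + 434 = \frac{1737}{4}$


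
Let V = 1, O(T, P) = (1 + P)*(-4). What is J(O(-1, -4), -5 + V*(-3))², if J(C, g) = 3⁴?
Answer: 6561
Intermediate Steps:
O(T, P) = -4 - 4*P
J(C, g) = 81
J(O(-1, -4), -5 + V*(-3))² = 81² = 6561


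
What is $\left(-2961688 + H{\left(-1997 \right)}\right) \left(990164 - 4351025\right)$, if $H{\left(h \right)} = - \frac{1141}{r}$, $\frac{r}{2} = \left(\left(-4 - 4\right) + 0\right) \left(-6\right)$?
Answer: $\frac{318523572435243}{32} \approx 9.9539 \cdot 10^{12}$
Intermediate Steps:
$r = 96$ ($r = 2 \left(\left(-4 - 4\right) + 0\right) \left(-6\right) = 2 \left(-8 + 0\right) \left(-6\right) = 2 \left(\left(-8\right) \left(-6\right)\right) = 2 \cdot 48 = 96$)
$H{\left(h \right)} = - \frac{1141}{96}$
$\left(-2961688 + H{\left(-1997 \right)}\right) \left(990164 - 4351025\right) = \left(-2961688 - \frac{1141}{96}\right) \left(990164 - 4351025\right) = \left(- \frac{284323189}{96}\right) \left(-3360861\right) = \frac{318523572435243}{32}$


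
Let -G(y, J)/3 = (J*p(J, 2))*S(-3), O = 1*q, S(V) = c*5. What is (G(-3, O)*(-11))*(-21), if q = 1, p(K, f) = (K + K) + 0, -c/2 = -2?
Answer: -27720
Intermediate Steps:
c = 4 (c = -2*(-2) = 4)
S(V) = 20 (S(V) = 4*5 = 20)
p(K, f) = 2*K (p(K, f) = 2*K + 0 = 2*K)
O = 1 (O = 1*1 = 1)
G(y, J) = -120*J² (G(y, J) = -3*J*(2*J)*20 = -3*2*J²*20 = -120*J²)
(G(-3, O)*(-11))*(-21) = (-120*1²*(-11))*(-21) = (-120*1*(-11))*(-21) = -120*(-11)*(-21) = 1320*(-21) = -27720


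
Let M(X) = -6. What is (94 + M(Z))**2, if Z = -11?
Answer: 7744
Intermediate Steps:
(94 + M(Z))**2 = (94 - 6)**2 = 88**2 = 7744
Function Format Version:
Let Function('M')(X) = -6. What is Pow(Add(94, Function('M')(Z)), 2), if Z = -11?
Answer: 7744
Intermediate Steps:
Pow(Add(94, Function('M')(Z)), 2) = Pow(Add(94, -6), 2) = Pow(88, 2) = 7744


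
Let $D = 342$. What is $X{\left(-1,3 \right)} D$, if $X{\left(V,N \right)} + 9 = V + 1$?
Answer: $-3078$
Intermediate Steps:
$X{\left(V,N \right)} = -8 + V$ ($X{\left(V,N \right)} = -9 + \left(V + 1\right) = -9 + \left(1 + V\right) = -8 + V$)
$X{\left(-1,3 \right)} D = \left(-8 - 1\right) 342 = \left(-9\right) 342 = -3078$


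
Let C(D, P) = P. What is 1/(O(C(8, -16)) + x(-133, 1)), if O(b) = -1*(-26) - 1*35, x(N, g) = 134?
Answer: 1/125 ≈ 0.0080000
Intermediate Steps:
O(b) = -9 (O(b) = 26 - 35 = -9)
1/(O(C(8, -16)) + x(-133, 1)) = 1/(-9 + 134) = 1/125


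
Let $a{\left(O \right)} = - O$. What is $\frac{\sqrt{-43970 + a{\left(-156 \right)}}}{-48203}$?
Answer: $- \frac{i \sqrt{43814}}{48203} \approx - 0.0043424 i$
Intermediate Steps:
$\frac{\sqrt{-43970 + a{\left(-156 \right)}}}{-48203} = \frac{\sqrt{-43970 - -156}}{-48203} = \sqrt{-43970 + 156} \left(- \frac{1}{48203}\right) = \sqrt{-43814} \left(- \frac{1}{48203}\right) = i \sqrt{43814} \left(- \frac{1}{48203}\right) = - \frac{i \sqrt{43814}}{48203}$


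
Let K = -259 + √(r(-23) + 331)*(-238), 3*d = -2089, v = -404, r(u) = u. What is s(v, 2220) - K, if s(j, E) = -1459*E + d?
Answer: -9718252/3 + 476*√77 ≈ -3.2352e+6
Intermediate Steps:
d = -2089/3 (d = (⅓)*(-2089) = -2089/3 ≈ -696.33)
s(j, E) = -2089/3 - 1459*E (s(j, E) = -1459*E - 2089/3 = -2089/3 - 1459*E)
K = -259 - 476*√77 (K = -259 + √(-23 + 331)*(-238) = -259 + √308*(-238) = -259 + (2*√77)*(-238) = -259 - 476*√77 ≈ -4435.9)
s(v, 2220) - K = (-2089/3 - 1459*2220) - (-259 - 476*√77) = (-2089/3 - 3238980) + (259 + 476*√77) = -9719029/3 + (259 + 476*√77) = -9718252/3 + 476*√77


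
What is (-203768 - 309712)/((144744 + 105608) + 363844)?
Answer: -3890/4653 ≈ -0.83602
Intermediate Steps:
(-203768 - 309712)/((144744 + 105608) + 363844) = -513480/(250352 + 363844) = -513480/614196 = -513480*1/614196 = -3890/4653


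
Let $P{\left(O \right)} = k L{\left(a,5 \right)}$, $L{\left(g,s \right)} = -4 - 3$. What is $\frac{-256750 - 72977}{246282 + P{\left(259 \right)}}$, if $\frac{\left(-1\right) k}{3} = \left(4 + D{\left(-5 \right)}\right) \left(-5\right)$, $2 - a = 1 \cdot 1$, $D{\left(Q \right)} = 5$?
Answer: $- \frac{109909}{81779} \approx -1.344$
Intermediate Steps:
$a = 1$ ($a = 2 - 1 \cdot 1 = 2 - 1 = 1$)
$L{\left(g,s \right)} = -7$ ($L{\left(g,s \right)} = -4 - 3 = -7$)
$k = 135$ ($k = - 3 \left(4 + 5\right) \left(-5\right) = - 3 \cdot 9 \left(-5\right) = \left(-3\right) \left(-45\right) = 135$)
$P{\left(O \right)} = -945$ ($P{\left(O \right)} = 135 \left(-7\right) = -945$)
$\frac{-256750 - 72977}{246282 + P{\left(259 \right)}} = \frac{-256750 - 72977}{246282 - 945} = - \frac{329727}{245337} = \left(-329727\right) \frac{1}{245337} = - \frac{109909}{81779}$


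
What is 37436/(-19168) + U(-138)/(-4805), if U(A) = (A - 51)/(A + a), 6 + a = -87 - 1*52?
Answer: -12727414273/6516233480 ≈ -1.9532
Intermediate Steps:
a = -145 (a = -6 + (-87 - 1*52) = -6 + (-87 - 52) = -6 - 139 = -145)
U(A) = (-51 + A)/(-145 + A) (U(A) = (A - 51)/(A - 145) = (-51 + A)/(-145 + A))
37436/(-19168) + U(-138)/(-4805) = 37436/(-19168) + ((-51 - 138)/(-145 - 138))/(-4805) = 37436*(-1/19168) + (-189/(-283))*(-1/4805) = -9359/4792 - 1/283*(-189)*(-1/4805) = -9359/4792 + (189/283)*(-1/4805) = -9359/4792 - 189/1359815 = -12727414273/6516233480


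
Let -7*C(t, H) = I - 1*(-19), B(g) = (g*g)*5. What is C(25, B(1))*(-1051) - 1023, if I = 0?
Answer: 12808/7 ≈ 1829.7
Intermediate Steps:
B(g) = 5*g² (B(g) = g²*5 = 5*g²)
C(t, H) = -19/7 (C(t, H) = -(0 - 1*(-19))/7 = -(0 + 19)/7 = -⅐*19 = -19/7)
C(25, B(1))*(-1051) - 1023 = -19/7*(-1051) - 1023 = 19969/7 - 1023 = 12808/7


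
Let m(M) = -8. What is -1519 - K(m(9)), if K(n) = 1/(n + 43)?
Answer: -53166/35 ≈ -1519.0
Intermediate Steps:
K(n) = 1/(43 + n)
-1519 - K(m(9)) = -1519 - 1/(43 - 8) = -1519 - 1/35 = -53166/35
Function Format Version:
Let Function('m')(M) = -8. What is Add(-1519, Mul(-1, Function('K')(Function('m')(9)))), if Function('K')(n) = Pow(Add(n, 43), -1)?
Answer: Rational(-53166, 35) ≈ -1519.0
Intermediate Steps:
Function('K')(n) = Pow(Add(43, n), -1)
Add(-1519, Mul(-1, Function('K')(Function('m')(9)))) = Add(-1519, Mul(-1, Pow(Add(43, -8), -1))) = Add(-1519, Mul(-1, Pow(35, -1))) = Add(-1519, Mul(-1, Rational(1, 35))) = Add(-1519, Rational(-1, 35)) = Rational(-53166, 35)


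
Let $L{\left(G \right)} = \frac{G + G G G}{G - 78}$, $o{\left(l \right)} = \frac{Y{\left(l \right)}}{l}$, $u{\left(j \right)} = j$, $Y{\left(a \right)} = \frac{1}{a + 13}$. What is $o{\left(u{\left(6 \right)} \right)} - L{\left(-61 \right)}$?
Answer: $- \frac{25882649}{15846} \approx -1633.4$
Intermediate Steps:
$Y{\left(a \right)} = \frac{1}{13 + a}$
$o{\left(l \right)} = \frac{1}{l \left(13 + l\right)}$ ($o{\left(l \right)} = \frac{1}{\left(13 + l\right) l} = \frac{1}{l \left(13 + l\right)}$)
$L{\left(G \right)} = \frac{G + G^{3}}{-78 + G}$ ($L{\left(G \right)} = \frac{G + G^{2} G}{-78 + G} = \frac{G + G^{3}}{-78 + G}$)
$o{\left(u{\left(6 \right)} \right)} - L{\left(-61 \right)} = \frac{1}{6 \left(13 + 6\right)} - \frac{-61 + \left(-61\right)^{3}}{-78 - 61} = \frac{1}{6 \cdot 19} - \frac{-61 - 226981}{-139} = \frac{1}{6} \cdot \frac{1}{19} - \left(- \frac{1}{139}\right) \left(-227042\right) = \frac{1}{114} - \frac{227042}{139} = - \frac{25882649}{15846}$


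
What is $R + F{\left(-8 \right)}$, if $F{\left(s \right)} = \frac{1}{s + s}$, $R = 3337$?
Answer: $\frac{53391}{16} \approx 3336.9$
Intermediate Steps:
$F{\left(s \right)} = \frac{1}{2 s}$
$R + F{\left(-8 \right)} = 3337 + \frac{1}{2 \left(-8\right)} = 3337 + \frac{1}{2} \left(- \frac{1}{8}\right) = 3337 - \frac{1}{16} = \frac{53391}{16}$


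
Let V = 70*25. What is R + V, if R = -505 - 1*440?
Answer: 805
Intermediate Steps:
V = 1750
R = -945 (R = -505 - 440 = -945)
R + V = -945 + 1750 = 805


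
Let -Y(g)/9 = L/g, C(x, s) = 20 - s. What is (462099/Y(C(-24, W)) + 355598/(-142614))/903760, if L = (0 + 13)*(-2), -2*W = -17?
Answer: 84198593123/3351109544640 ≈ 0.025126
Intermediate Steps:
W = 17/2 (W = -½*(-17) = 17/2 ≈ 8.5000)
L = -26 (L = 13*(-2) = -26)
Y(g) = 234/g (Y(g) = -(-234)/g = 234/g)
(462099/Y(C(-24, W)) + 355598/(-142614))/903760 = (462099/((234/(20 - 1*17/2))) + 355598/(-142614))/903760 = (462099/((234/(20 - 17/2))) + 355598*(-1/142614))*(1/903760) = (462099/((234/(23/2))) - 177799/71307)*(1/903760) = (462099/((234*(2/23))) - 177799/71307)*(1/903760) = (462099/(468/23) - 177799/71307)*(1/903760) = (462099*(23/468) - 177799/71307)*(1/903760) = (3542759/156 - 177799/71307)*(1/903760) = (84198593123/3707964)*(1/903760) = 84198593123/3351109544640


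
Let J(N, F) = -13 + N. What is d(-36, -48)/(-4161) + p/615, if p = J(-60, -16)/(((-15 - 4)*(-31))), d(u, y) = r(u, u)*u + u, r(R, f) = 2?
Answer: 681011/26443155 ≈ 0.025754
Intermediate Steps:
d(u, y) = 3*u (d(u, y) = 2*u + u = 3*u)
p = -73/589 (p = (-13 - 60)/(((-15 - 4)*(-31))) = -73/((-19*(-31))) = -73/589 ≈ -0.12394)
d(-36, -48)/(-4161) + p/615 = (3*(-36))/(-4161) - 73/589/615 = -108*(-1/4161) - 73/589*1/615 = 36/1387 - 73/362235 = 681011/26443155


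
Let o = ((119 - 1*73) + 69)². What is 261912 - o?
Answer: 248687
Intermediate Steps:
o = 13225 (o = ((119 - 73) + 69)² = (46 + 69)² = 115² = 13225)
261912 - o = 261912 - 1*13225 = 261912 - 13225 = 248687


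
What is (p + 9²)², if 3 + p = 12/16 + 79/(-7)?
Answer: 3568321/784 ≈ 4551.4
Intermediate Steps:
p = -379/28 (p = -3 + (12/16 + 79/(-7)) = -3 + (12*(1/16) + 79*(-⅐)) = -3 + (¾ - 79/7) = -3 - 295/28 = -379/28 ≈ -13.536)
(p + 9²)² = (-379/28 + 9²)² = (-379/28 + 81)² = (1889/28)² = 3568321/784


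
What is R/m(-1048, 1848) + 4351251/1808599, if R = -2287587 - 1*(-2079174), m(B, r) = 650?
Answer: -28777479249/90429950 ≈ -318.23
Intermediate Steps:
R = -208413 (R = -2287587 + 2079174 = -208413)
R/m(-1048, 1848) + 4351251/1808599 = -208413/650 + 4351251/1808599 = -28777479249/90429950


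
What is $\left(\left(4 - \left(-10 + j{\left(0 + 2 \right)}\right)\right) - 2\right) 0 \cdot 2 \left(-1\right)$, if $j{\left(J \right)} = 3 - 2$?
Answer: $0$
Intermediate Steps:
$j{\left(J \right)} = 1$
$\left(\left(4 - \left(-10 + j{\left(0 + 2 \right)}\right)\right) - 2\right) 0 \cdot 2 \left(-1\right) = \left(\left(4 + \left(\left(5 - 1\right) - -5\right)\right) - 2\right) 0 \cdot 2 \left(-1\right) = \left(\left(4 + \left(\left(5 - 1\right) + 5\right)\right) - 2\right) 0 \left(-1\right) = \left(\left(4 + \left(4 + 5\right)\right) - 2\right) 0 \left(-1\right) = \left(\left(4 + 9\right) - 2\right) 0 \left(-1\right) = \left(13 - 2\right) 0 \left(-1\right) = 11 \cdot 0 \left(-1\right) = 0 \left(-1\right) = 0$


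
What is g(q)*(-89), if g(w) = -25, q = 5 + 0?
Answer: 2225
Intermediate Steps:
q = 5
g(q)*(-89) = -25*(-89) = 2225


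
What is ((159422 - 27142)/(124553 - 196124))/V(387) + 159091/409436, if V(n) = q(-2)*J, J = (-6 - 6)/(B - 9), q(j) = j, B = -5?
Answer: 128939245523/87911231868 ≈ 1.4667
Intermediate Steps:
J = 6/7 (J = (-6 - 6)/(-5 - 9) = -12/(-14) = -12*(-1/14) = 6/7 ≈ 0.85714)
V(n) = -12/7 (V(n) = -2*6/7 = -12/7)
((159422 - 27142)/(124553 - 196124))/V(387) + 159091/409436 = ((159422 - 27142)/(124553 - 196124))/(-12/7) + 159091/409436 = (132280/(-71571))*(-7/12) + 159091*(1/409436) = (132280*(-1/71571))*(-7/12) + 159091/409436 = -132280/71571*(-7/12) + 159091/409436 = 231490/214713 + 159091/409436 = 128939245523/87911231868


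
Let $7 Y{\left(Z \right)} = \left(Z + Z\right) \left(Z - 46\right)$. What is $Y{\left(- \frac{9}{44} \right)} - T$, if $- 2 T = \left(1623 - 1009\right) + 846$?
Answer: $\frac{4964777}{6776} \approx 732.7$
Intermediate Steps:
$Y{\left(Z \right)} = \frac{2 Z \left(-46 + Z\right)}{7}$ ($Y{\left(Z \right)} = \frac{\left(Z + Z\right) \left(Z - 46\right)}{7} = \frac{2 Z \left(-46 + Z\right)}{7}$)
$T = -730$ ($T = - \frac{\left(1623 - 1009\right) + 846}{2} = - \frac{614 + 846}{2} = \left(- \frac{1}{2}\right) 1460 = -730$)
$Y{\left(- \frac{9}{44} \right)} - T = \frac{2 \left(- \frac{9}{44}\right) \left(-46 - \frac{9}{44}\right)}{7} - -730 = \frac{2 \left(\left(-9\right) \frac{1}{44}\right) \left(-46 - \frac{9}{44}\right)}{7} + 730 = \frac{2}{7} \left(- \frac{9}{44}\right) \left(-46 - \frac{9}{44}\right) + 730 = \frac{2}{7} \left(- \frac{9}{44}\right) \left(- \frac{2033}{44}\right) + 730 = \frac{18297}{6776} + 730 = \frac{4964777}{6776}$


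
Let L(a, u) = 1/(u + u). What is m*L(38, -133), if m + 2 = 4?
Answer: -1/133 ≈ -0.0075188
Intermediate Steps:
m = 2 (m = -2 + 4 = 2)
L(a, u) = 1/(2*u)
m*L(38, -133) = 2*((½)/(-133)) = 2*((½)*(-1/133)) = 2*(-1/266) = -1/133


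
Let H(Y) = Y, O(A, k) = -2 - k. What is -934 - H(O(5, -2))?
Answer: -934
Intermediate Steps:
-934 - H(O(5, -2)) = -934 - (-2 - 1*(-2)) = -934 - (-2 + 2) = -934 - 1*0 = -934 + 0 = -934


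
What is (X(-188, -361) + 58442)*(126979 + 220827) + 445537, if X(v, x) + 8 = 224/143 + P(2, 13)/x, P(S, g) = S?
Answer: 1049221173958311/51623 ≈ 2.0325e+10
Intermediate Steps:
X(v, x) = -920/143 + 2/x (X(v, x) = -8 + (224/143 + 2/x) = -920/143 + 2/x)
(X(-188, -361) + 58442)*(126979 + 220827) + 445537 = ((-920/143 + 2/(-361)) + 58442)*(126979 + 220827) + 445537 = ((-920/143 + 2*(-1/361)) + 58442)*347806 + 445537 = ((-920/143 - 2/361) + 58442)*347806 + 445537 = (-332406/51623 + 58442)*347806 + 445537 = (3016618960/51623)*347806 + 445537 = 1049198174001760/51623 + 445537 = 1049221173958311/51623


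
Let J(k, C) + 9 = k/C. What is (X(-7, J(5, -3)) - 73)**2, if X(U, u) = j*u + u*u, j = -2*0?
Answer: 134689/81 ≈ 1662.8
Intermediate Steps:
J(k, C) = -9 + k/C
j = 0
X(U, u) = u**2 (X(U, u) = 0*u + u*u = 0 + u**2 = u**2)
(X(-7, J(5, -3)) - 73)**2 = ((-9 + 5/(-3))**2 - 73)**2 = ((-9 + 5*(-1/3))**2 - 73)**2 = ((-9 - 5/3)**2 - 73)**2 = ((-32/3)**2 - 73)**2 = (1024/9 - 73)**2 = (367/9)**2 = 134689/81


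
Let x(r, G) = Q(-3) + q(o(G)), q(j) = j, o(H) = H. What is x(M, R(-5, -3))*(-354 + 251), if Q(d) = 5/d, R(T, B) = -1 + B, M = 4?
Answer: 1751/3 ≈ 583.67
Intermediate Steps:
x(r, G) = -5/3 + G (x(r, G) = 5/(-3) + G = 5*(-1/3) + G = -5/3 + G)
x(M, R(-5, -3))*(-354 + 251) = (-5/3 + (-1 - 3))*(-354 + 251) = (-5/3 - 4)*(-103) = -17/3*(-103) = 1751/3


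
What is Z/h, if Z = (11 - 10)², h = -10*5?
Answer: -1/50 ≈ -0.020000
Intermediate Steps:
h = -50
Z = 1 (Z = 1² = 1)
Z/h = 1/(-50) = 1*(-1/50) = -1/50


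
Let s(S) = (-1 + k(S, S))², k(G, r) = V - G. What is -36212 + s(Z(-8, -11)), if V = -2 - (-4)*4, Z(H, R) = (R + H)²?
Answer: 84892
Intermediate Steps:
Z(H, R) = (H + R)²
V = 14 (V = -2 - 1*(-16) = -2 + 16 = 14)
k(G, r) = 14 - G
s(S) = (13 - S)² (s(S) = (-1 + (14 - S))² = (13 - S)²)
-36212 + s(Z(-8, -11)) = -36212 + (-13 + (-8 - 11)²)² = -36212 + (-13 + (-19)²)² = -36212 + (-13 + 361)² = -36212 + 348² = -36212 + 121104 = 84892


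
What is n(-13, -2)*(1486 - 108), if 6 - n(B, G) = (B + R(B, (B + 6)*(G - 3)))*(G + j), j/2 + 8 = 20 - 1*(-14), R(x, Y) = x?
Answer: 1799668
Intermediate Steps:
j = 52 (j = -16 + 2*(20 - 1*(-14)) = -16 + 2*(20 + 14) = -16 + 2*34 = -16 + 68 = 52)
n(B, G) = 6 - 2*B*(52 + G) (n(B, G) = 6 - (B + B)*(G + 52) = 6 - 2*B*(52 + G))
n(-13, -2)*(1486 - 108) = (6 - 104*(-13) - 2*(-13)*(-2))*(1486 - 108) = (6 + 1352 - 52)*1378 = 1306*1378 = 1799668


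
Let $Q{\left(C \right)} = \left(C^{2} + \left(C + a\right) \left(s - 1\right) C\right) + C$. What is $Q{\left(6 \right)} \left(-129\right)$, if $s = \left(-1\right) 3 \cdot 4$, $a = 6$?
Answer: $115326$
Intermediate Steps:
$s = -12$ ($s = \left(-3\right) 4 = -12$)
$Q{\left(C \right)} = C + C^{2} + C \left(-78 - 13 C\right)$ ($Q{\left(C \right)} = \left(C^{2} + \left(C + 6\right) \left(-12 - 1\right) C\right) + C = \left(C^{2} + \left(6 + C\right) \left(-13\right) C\right) + C = \left(C^{2} + \left(-78 - 13 C\right) C\right) + C = \left(C^{2} + C \left(-78 - 13 C\right)\right) + C = C + C^{2} + C \left(-78 - 13 C\right)$)
$Q{\left(6 \right)} \left(-129\right) = 6 \left(-77 - 72\right) \left(-129\right) = 6 \left(-149\right) \left(-129\right) = \left(-894\right) \left(-129\right) = 115326$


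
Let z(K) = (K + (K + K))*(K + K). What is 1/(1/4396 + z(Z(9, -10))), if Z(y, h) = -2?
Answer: 4396/105505 ≈ 0.041666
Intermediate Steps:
z(K) = 6*K² (z(K) = (K + 2*K)*(2*K) = (3*K)*(2*K) = 6*K²)
1/(1/4396 + z(Z(9, -10))) = 1/(1/4396 + 6*(-2)²) = 1/(1/4396 + 6*4) = 1/(1/4396 + 24) = 1/(105505/4396) = 4396/105505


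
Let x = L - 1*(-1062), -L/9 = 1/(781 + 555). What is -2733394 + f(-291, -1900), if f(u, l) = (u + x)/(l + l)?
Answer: -730362931013/267200 ≈ -2.7334e+6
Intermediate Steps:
L = -9/1336 (L = -9/(781 + 555) = -9/1336 ≈ -0.0067365)
x = 1418823/1336 (x = -9/1336 - 1*(-1062) = -9/1336 + 1062 = 1418823/1336 ≈ 1062.0)
f(u, l) = (1418823/1336 + u)/(2*l) (f(u, l) = (u + 1418823/1336)/(l + l) = (1418823/1336 + u)/((2*l)) = (1418823/1336 + u)*(1/(2*l)) = (1418823/1336 + u)/(2*l))
-2733394 + f(-291, -1900) = -2733394 + (1/2672)*(1418823 + 1336*(-291))/(-1900) = -2733394 + (1/2672)*(-1/1900)*(1418823 - 388776) = -2733394 + (1/2672)*(-1/1900)*1030047 = -2733394 - 54213/267200 = -730362931013/267200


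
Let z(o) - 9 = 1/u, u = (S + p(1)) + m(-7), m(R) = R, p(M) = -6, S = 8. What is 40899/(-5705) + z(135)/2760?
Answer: -28207759/3936450 ≈ -7.1658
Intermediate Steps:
u = -5 (u = (8 - 6) - 7 = 2 - 7 = -5)
z(o) = 44/5 (z(o) = 9 + 1/(-5) = 9 - ⅕ = 44/5)
40899/(-5705) + z(135)/2760 = 40899/(-5705) + (44/5)/2760 = 40899*(-1/5705) + (44/5)*(1/2760) = -40899/5705 + 11/3450 = -28207759/3936450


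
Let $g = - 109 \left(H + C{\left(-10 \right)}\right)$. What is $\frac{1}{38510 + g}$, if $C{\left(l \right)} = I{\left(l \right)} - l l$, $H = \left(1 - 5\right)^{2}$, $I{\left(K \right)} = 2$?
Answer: $\frac{1}{47448} \approx 2.1076 \cdot 10^{-5}$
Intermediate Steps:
$H = 16$ ($H = \left(-4\right)^{2} = 16$)
$C{\left(l \right)} = 2 - l^{2}$ ($C{\left(l \right)} = 2 - l l = 2 - l^{2}$)
$g = 8938$ ($g = - 109 \left(16 + \left(2 - \left(-10\right)^{2}\right)\right) = - 109 \left(16 + \left(2 - 100\right)\right) = - 109 \left(16 - 98\right) = \left(-109\right) \left(-82\right) = 8938$)
$\frac{1}{38510 + g} = \frac{1}{38510 + 8938} = \frac{1}{47448}$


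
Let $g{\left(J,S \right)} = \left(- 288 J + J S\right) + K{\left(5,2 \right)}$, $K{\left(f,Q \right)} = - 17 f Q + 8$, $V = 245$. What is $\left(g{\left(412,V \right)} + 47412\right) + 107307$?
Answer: $136841$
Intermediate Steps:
$K{\left(f,Q \right)} = 8 - 17 Q f$ ($K{\left(f,Q \right)} = - 17 Q f + 8 = 8 - 17 Q f$)
$g{\left(J,S \right)} = -162 - 288 J + J S$ ($g{\left(J,S \right)} = \left(- 288 J + J S\right) + \left(8 - 34 \cdot 5\right) = \left(- 288 J + J S\right) + \left(8 - 170\right) = \left(- 288 J + J S\right) - 162 = -162 - 288 J + J S$)
$\left(g{\left(412,V \right)} + 47412\right) + 107307 = \left(\left(-162 - 118656 + 412 \cdot 245\right) + 47412\right) + 107307 = \left(\left(-162 - 118656 + 100940\right) + 47412\right) + 107307 = \left(-17878 + 47412\right) + 107307 = 29534 + 107307 = 136841$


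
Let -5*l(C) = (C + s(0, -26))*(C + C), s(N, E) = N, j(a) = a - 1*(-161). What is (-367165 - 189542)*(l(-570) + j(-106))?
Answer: 72319022835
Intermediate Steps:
j(a) = 161 + a (j(a) = a + 161 = 161 + a)
l(C) = -2*C²/5 (l(C) = -(C + 0)*(C + C)/5 = -C*2*C/5 = -2*C²/5)
(-367165 - 189542)*(l(-570) + j(-106)) = (-367165 - 189542)*(-⅖*(-570)² + (161 - 106)) = -556707*(-⅖*324900 + 55) = -556707*(-129960 + 55) = -556707*(-129905) = 72319022835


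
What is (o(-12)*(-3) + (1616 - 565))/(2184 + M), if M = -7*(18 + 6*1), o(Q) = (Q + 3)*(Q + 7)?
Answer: 229/504 ≈ 0.45437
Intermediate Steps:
o(Q) = (3 + Q)*(7 + Q)
M = -168 (M = -7*(18 + 6) = -7*24 = -168)
(o(-12)*(-3) + (1616 - 565))/(2184 + M) = ((21 + (-12)**2 + 10*(-12))*(-3) + (1616 - 565))/(2184 - 168) = ((21 + 144 - 120)*(-3) + 1051)/2016 = (45*(-3) + 1051)*(1/2016) = (-135 + 1051)*(1/2016) = 916*(1/2016) = 229/504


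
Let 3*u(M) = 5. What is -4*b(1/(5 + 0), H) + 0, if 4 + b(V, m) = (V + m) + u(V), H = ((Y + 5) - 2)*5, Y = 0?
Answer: -772/15 ≈ -51.467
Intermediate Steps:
u(M) = 5/3 (u(M) = (⅓)*5 = 5/3)
H = 15 (H = ((0 + 5) - 2)*5 = (5 - 2)*5 = 3*5 = 15)
b(V, m) = -7/3 + V + m (b(V, m) = -4 + ((V + m) + 5/3) = -4 + (5/3 + V + m) = -7/3 + V + m)
-4*b(1/(5 + 0), H) + 0 = -4*(-7/3 + 1/(5 + 0) + 15) + 0 = -4*(-7/3 + 1/5 + 15) + 0 = -4*(-7/3 + ⅕ + 15) + 0 = -4*193/15 + 0 = -772/15 + 0 = -772/15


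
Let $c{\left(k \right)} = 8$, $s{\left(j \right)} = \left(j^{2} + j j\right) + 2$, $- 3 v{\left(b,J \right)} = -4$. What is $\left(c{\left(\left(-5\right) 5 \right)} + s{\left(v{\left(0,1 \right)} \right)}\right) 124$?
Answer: $\frac{15128}{9} \approx 1680.9$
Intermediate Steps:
$v{\left(b,J \right)} = \frac{4}{3}$ ($v{\left(b,J \right)} = \left(- \frac{1}{3}\right) \left(-4\right) = \frac{4}{3}$)
$s{\left(j \right)} = 2 + 2 j^{2}$ ($s{\left(j \right)} = \left(j^{2} + j^{2}\right) + 2 = 2 j^{2} + 2 = 2 + 2 j^{2}$)
$\left(c{\left(\left(-5\right) 5 \right)} + s{\left(v{\left(0,1 \right)} \right)}\right) 124 = \left(8 + \left(2 + 2 \left(\frac{4}{3}\right)^{2}\right)\right) 124 = \left(8 + \left(2 + 2 \cdot \frac{16}{9}\right)\right) 124 = \left(8 + \left(2 + \frac{32}{9}\right)\right) 124 = \left(8 + \frac{50}{9}\right) 124 = \frac{122}{9} \cdot 124 = \frac{15128}{9}$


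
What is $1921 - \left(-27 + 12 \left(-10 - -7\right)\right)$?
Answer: $1984$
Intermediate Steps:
$1921 - \left(-27 + 12 \left(-10 - -7\right)\right) = 1921 - \left(-27 + 12 \left(-10 + 7\right)\right) = 1921 - \left(-27 + 12 \left(-3\right)\right) = 1921 - \left(-27 - 36\right) = 1921 - -63 = 1921 + 63 = 1984$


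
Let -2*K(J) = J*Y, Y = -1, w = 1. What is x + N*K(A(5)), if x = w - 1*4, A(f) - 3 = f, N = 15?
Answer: 57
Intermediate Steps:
A(f) = 3 + f
x = -3 (x = 1 - 1*4 = 1 - 4 = -3)
K(J) = J/2 (K(J) = -J*(-1)/2 = -(-1)*J/2 = J/2)
x + N*K(A(5)) = -3 + 15*((3 + 5)/2) = -3 + 15*((½)*8) = -3 + 15*4 = -3 + 60 = 57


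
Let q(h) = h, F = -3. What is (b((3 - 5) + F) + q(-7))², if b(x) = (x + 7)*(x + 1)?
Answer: 225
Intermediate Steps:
b(x) = (1 + x)*(7 + x) (b(x) = (7 + x)*(1 + x) = (1 + x)*(7 + x))
(b((3 - 5) + F) + q(-7))² = ((7 + ((3 - 5) - 3)² + 8*((3 - 5) - 3)) - 7)² = ((7 + (-2 - 3)² + 8*(-2 - 3)) - 7)² = ((7 + (-5)² + 8*(-5)) - 7)² = ((7 + 25 - 40) - 7)² = (-8 - 7)² = (-15)² = 225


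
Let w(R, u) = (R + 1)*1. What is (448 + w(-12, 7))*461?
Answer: 201457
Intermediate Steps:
w(R, u) = 1 + R (w(R, u) = (1 + R)*1 = 1 + R)
(448 + w(-12, 7))*461 = (448 + (1 - 12))*461 = (448 - 11)*461 = 437*461 = 201457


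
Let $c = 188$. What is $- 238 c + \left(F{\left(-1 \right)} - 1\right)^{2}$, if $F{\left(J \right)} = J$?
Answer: $-44740$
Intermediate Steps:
$- 238 c + \left(F{\left(-1 \right)} - 1\right)^{2} = \left(-238\right) 188 + \left(-1 - 1\right)^{2} = -44744 + \left(-2\right)^{2} = -44744 + 4 = -44740$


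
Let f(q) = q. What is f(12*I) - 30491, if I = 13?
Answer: -30335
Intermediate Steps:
f(12*I) - 30491 = 12*13 - 30491 = 156 - 30491 = -30335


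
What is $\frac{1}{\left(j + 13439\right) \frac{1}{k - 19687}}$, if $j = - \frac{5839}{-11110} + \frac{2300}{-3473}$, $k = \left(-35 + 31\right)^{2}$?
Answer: $- \frac{33000266310}{22545171479} \approx -1.4637$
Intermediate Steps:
$k = 16$ ($k = \left(-4\right)^{2} = 16$)
$j = - \frac{229311}{1677610}$ ($j = \left(-5839\right) \left(- \frac{1}{11110}\right) + 2300 \left(- \frac{1}{3473}\right) = \frac{5839}{11110} - \frac{100}{151} = - \frac{229311}{1677610} \approx -0.13669$)
$\frac{1}{\left(j + 13439\right) \frac{1}{k - 19687}} = \frac{1}{\left(- \frac{229311}{1677610} + 13439\right) \frac{1}{16 - 19687}} = \frac{1}{\frac{22545171479}{1677610} \frac{1}{-19671}} = \frac{1}{\frac{22545171479}{1677610} \left(- \frac{1}{19671}\right)} = \frac{1}{- \frac{22545171479}{33000266310}} = - \frac{33000266310}{22545171479}$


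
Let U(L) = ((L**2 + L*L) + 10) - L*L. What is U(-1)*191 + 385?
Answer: 2486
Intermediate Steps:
U(L) = 10 + L**2 (U(L) = ((L**2 + L**2) + 10) - L**2 = (2*L**2 + 10) - L**2 = (10 + 2*L**2) - L**2 = 10 + L**2)
U(-1)*191 + 385 = (10 + (-1)**2)*191 + 385 = (10 + 1)*191 + 385 = 11*191 + 385 = 2101 + 385 = 2486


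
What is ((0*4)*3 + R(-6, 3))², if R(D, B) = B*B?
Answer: 81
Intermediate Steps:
R(D, B) = B²
((0*4)*3 + R(-6, 3))² = ((0*4)*3 + 3²)² = (0*3 + 9)² = (0 + 9)² = 9² = 81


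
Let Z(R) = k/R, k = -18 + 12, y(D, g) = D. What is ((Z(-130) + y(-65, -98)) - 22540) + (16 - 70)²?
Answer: -1279782/65 ≈ -19689.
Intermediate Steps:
k = -6
Z(R) = -6/R
((Z(-130) + y(-65, -98)) - 22540) + (16 - 70)² = ((-6/(-130) - 65) - 22540) + (16 - 70)² = ((-6*(-1/130) - 65) - 22540) + (-54)² = ((3/65 - 65) - 22540) + 2916 = (-4222/65 - 22540) + 2916 = -1469322/65 + 2916 = -1279782/65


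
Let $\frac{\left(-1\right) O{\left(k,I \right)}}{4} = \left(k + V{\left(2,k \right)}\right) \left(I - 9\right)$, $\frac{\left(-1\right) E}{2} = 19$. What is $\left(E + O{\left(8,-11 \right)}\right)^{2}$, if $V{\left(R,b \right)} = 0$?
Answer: $362404$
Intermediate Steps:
$E = -38$ ($E = \left(-2\right) 19 = -38$)
$O{\left(k,I \right)} = - 4 k \left(-9 + I\right)$ ($O{\left(k,I \right)} = - 4 \left(k + 0\right) \left(I - 9\right) = - 4 k \left(-9 + I\right)$)
$\left(E + O{\left(8,-11 \right)}\right)^{2} = \left(-38 + 4 \cdot 8 \left(9 - -11\right)\right)^{2} = \left(-38 + 4 \cdot 8 \left(9 + 11\right)\right)^{2} = \left(-38 + 4 \cdot 8 \cdot 20\right)^{2} = \left(-38 + 640\right)^{2} = 602^{2} = 362404$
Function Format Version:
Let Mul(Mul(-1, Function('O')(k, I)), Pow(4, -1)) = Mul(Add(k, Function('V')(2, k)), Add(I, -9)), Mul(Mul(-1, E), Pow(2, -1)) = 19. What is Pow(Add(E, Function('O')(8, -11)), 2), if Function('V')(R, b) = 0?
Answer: 362404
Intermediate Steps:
E = -38 (E = Mul(-2, 19) = -38)
Function('O')(k, I) = Mul(-4, k, Add(-9, I)) (Function('O')(k, I) = Mul(-4, Mul(Add(k, 0), Add(I, -9))) = Mul(-4, Mul(k, Add(-9, I))) = Mul(-4, k, Add(-9, I)))
Pow(Add(E, Function('O')(8, -11)), 2) = Pow(Add(-38, Mul(4, 8, Add(9, Mul(-1, -11)))), 2) = Pow(Add(-38, Mul(4, 8, Add(9, 11))), 2) = Pow(Add(-38, Mul(4, 8, 20)), 2) = Pow(Add(-38, 640), 2) = Pow(602, 2) = 362404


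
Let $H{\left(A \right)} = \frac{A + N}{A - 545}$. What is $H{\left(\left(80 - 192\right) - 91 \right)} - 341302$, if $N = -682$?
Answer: $- \frac{255293011}{748} \approx -3.413 \cdot 10^{5}$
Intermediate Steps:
$H{\left(A \right)} = \frac{-682 + A}{-545 + A}$ ($H{\left(A \right)} = \frac{A - 682}{A - 545} = \frac{-682 + A}{-545 + A}$)
$H{\left(\left(80 - 192\right) - 91 \right)} - 341302 = \frac{-682 + \left(\left(80 - 192\right) - 91\right)}{-545 + \left(\left(80 - 192\right) - 91\right)} - 341302 = \frac{-682 - 203}{-545 - 203} - 341302 = \frac{1}{-748} \left(-885\right) - 341302 = \left(- \frac{1}{748}\right) \left(-885\right) - 341302 = \frac{885}{748} - 341302 = - \frac{255293011}{748}$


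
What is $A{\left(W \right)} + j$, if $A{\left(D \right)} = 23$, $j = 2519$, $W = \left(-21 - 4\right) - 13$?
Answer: $2542$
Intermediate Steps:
$W = -38$ ($W = -25 - 13 = -38$)
$A{\left(W \right)} + j = 23 + 2519 = 2542$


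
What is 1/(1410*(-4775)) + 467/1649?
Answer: 3144192601/11102304750 ≈ 0.28320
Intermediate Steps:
1/(1410*(-4775)) + 467/1649 = (1/1410)*(-1/4775) + 467*(1/1649) = -1/6732750 + 467/1649 = 3144192601/11102304750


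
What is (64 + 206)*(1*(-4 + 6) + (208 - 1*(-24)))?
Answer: 63180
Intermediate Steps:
(64 + 206)*(1*(-4 + 6) + (208 - 1*(-24))) = 270*(1*2 + (208 + 24)) = 270*(2 + 232) = 270*234 = 63180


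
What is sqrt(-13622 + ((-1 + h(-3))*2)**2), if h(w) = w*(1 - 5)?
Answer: I*sqrt(13138) ≈ 114.62*I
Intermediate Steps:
h(w) = -4*w (h(w) = w*(-4) = -4*w)
sqrt(-13622 + ((-1 + h(-3))*2)**2) = sqrt(-13622 + ((-1 - 4*(-3))*2)**2) = sqrt(-13622 + ((-1 + 12)*2)**2) = sqrt(-13622 + (11*2)**2) = sqrt(-13622 + 22**2) = sqrt(-13622 + 484) = sqrt(-13138) = I*sqrt(13138)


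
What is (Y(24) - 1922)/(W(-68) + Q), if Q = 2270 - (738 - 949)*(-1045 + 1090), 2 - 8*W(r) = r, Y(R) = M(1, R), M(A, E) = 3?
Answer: -7676/47095 ≈ -0.16299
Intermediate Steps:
Y(R) = 3
W(r) = 1/4 - r/8
Q = 11765 (Q = 2270 - (-211)*45 = 2270 - 1*(-9495) = 2270 + 9495 = 11765)
(Y(24) - 1922)/(W(-68) + Q) = (3 - 1922)/((1/4 - 1/8*(-68)) + 11765) = -1919/((1/4 + 17/2) + 11765) = -1919/(35/4 + 11765) = -1919/47095/4 = -1919*4/47095 = -7676/47095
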